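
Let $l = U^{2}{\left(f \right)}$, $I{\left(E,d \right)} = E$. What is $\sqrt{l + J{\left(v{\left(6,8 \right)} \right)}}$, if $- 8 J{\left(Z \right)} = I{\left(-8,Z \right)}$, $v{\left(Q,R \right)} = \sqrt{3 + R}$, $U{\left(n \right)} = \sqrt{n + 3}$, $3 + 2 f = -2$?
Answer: $\frac{\sqrt{6}}{2} \approx 1.2247$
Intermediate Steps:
$f = - \frac{5}{2}$ ($f = - \frac{3}{2} + \frac{1}{2} \left(-2\right) = - \frac{3}{2} - 1 = - \frac{5}{2} \approx -2.5$)
$U{\left(n \right)} = \sqrt{3 + n}$
$J{\left(Z \right)} = 1$ ($J{\left(Z \right)} = \left(- \frac{1}{8}\right) \left(-8\right) = 1$)
$l = \frac{1}{2}$ ($l = \left(\sqrt{3 - \frac{5}{2}}\right)^{2} = \left(\sqrt{\frac{1}{2}}\right)^{2} = \left(\frac{\sqrt{2}}{2}\right)^{2} = \frac{1}{2} \approx 0.5$)
$\sqrt{l + J{\left(v{\left(6,8 \right)} \right)}} = \sqrt{\frac{1}{2} + 1} = \sqrt{\frac{3}{2}} = \frac{\sqrt{6}}{2}$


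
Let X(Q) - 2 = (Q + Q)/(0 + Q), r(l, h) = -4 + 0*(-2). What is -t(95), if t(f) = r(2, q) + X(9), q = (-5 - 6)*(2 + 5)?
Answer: 0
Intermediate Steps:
q = -77 (q = -11*7 = -77)
r(l, h) = -4 (r(l, h) = -4 + 0 = -4)
X(Q) = 4 (X(Q) = 2 + (Q + Q)/(0 + Q) = 2 + (2*Q)/Q = 2 + 2 = 4)
t(f) = 0 (t(f) = -4 + 4 = 0)
-t(95) = -1*0 = 0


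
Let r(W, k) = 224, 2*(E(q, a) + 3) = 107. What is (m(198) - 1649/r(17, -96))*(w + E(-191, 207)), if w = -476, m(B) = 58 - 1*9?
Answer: -7937277/448 ≈ -17717.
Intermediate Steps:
E(q, a) = 101/2 (E(q, a) = -3 + (1/2)*107 = -3 + 107/2 = 101/2)
m(B) = 49 (m(B) = 58 - 9 = 49)
(m(198) - 1649/r(17, -96))*(w + E(-191, 207)) = (49 - 1649/224)*(-476 + 101/2) = (49 - 1649*1/224)*(-851/2) = (49 - 1649/224)*(-851/2) = (9327/224)*(-851/2) = -7937277/448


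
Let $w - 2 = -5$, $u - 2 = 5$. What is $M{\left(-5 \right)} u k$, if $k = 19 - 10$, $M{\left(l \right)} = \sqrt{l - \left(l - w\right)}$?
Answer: $63 i \sqrt{3} \approx 109.12 i$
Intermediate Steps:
$u = 7$ ($u = 2 + 5 = 7$)
$w = -3$ ($w = 2 - 5 = -3$)
$M{\left(l \right)} = i \sqrt{3}$ ($M{\left(l \right)} = \sqrt{l - \left(3 + l\right)} = \sqrt{-3} = i \sqrt{3}$)
$k = 9$ ($k = 19 - 10 = 9$)
$M{\left(-5 \right)} u k = i \sqrt{3} \cdot 7 \cdot 9 = 7 i \sqrt{3} \cdot 9 = 63 i \sqrt{3}$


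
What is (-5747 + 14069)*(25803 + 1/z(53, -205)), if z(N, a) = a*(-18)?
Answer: 132060529477/615 ≈ 2.1473e+8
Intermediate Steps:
z(N, a) = -18*a
(-5747 + 14069)*(25803 + 1/z(53, -205)) = (-5747 + 14069)*(25803 + 1/(-18*(-205))) = 8322*(25803 + 1/3690) = 8322*(95213071/3690) = 132060529477/615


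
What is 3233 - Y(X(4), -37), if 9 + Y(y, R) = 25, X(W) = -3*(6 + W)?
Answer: 3217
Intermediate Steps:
X(W) = -18 - 3*W
Y(y, R) = 16 (Y(y, R) = -9 + 25 = 16)
3233 - Y(X(4), -37) = 3233 - 1*16 = 3233 - 16 = 3217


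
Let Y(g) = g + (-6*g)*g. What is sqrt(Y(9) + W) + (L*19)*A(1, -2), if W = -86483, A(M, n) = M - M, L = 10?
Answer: 4*I*sqrt(5435) ≈ 294.89*I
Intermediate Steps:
A(M, n) = 0
Y(g) = g - 6*g**2
sqrt(Y(9) + W) + (L*19)*A(1, -2) = sqrt(9*(1 - 6*9) - 86483) + (10*19)*0 = sqrt(9*(1 - 54) - 86483) + 190*0 = sqrt(9*(-53) - 86483) + 0 = sqrt(-477 - 86483) + 0 = sqrt(-86960) + 0 = 4*I*sqrt(5435) + 0 = 4*I*sqrt(5435)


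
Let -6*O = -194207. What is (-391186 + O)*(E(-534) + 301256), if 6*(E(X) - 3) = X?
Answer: -108065267255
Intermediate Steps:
O = 194207/6 (O = -1/6*(-194207) = 194207/6 ≈ 32368.)
E(X) = 3 + X/6
(-391186 + O)*(E(-534) + 301256) = (-391186 + 194207/6)*((3 + (1/6)*(-534)) + 301256) = -2152909*((3 - 89) + 301256)/6 = -2152909*(-86 + 301256)/6 = -2152909/6*301170 = -108065267255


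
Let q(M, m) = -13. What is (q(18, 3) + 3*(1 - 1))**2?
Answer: 169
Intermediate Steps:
(q(18, 3) + 3*(1 - 1))**2 = (-13 + 3*(1 - 1))**2 = (-13 + 3*0)**2 = (-13 + 0)**2 = (-13)**2 = 169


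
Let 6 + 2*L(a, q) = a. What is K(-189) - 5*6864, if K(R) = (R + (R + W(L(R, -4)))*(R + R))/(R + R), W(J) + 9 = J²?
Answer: -100045/4 ≈ -25011.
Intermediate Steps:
L(a, q) = -3 + a/2
W(J) = -9 + J²
K(R) = (R + 2*R*(-9 + R + (-3 + R/2)²))/(2*R) (K(R) = (R + (R + (-9 + (-3 + R/2)²))*(R + R))/(R + R) = (R + (-9 + R + (-3 + R/2)²)*(2*R))/((2*R)) = (R + 2*R*(-9 + R + (-3 + R/2)²))*(1/(2*R)) = (R + 2*R*(-9 + R + (-3 + R/2)²))/(2*R))
K(-189) - 5*6864 = (½ - 2*(-189) + (¼)*(-189)²) - 5*6864 = (½ + 378 + (¼)*35721) - 34320 = (½ + 378 + 35721/4) - 34320 = 37235/4 - 34320 = -100045/4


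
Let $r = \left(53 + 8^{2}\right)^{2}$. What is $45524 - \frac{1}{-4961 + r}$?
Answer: $\frac{397333471}{8728} \approx 45524.0$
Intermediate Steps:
$r = 13689$ ($r = \left(53 + 64\right)^{2} = 117^{2} = 13689$)
$45524 - \frac{1}{-4961 + r} = 45524 - \frac{1}{-4961 + 13689} = 45524 - \frac{1}{8728} = \frac{397333471}{8728}$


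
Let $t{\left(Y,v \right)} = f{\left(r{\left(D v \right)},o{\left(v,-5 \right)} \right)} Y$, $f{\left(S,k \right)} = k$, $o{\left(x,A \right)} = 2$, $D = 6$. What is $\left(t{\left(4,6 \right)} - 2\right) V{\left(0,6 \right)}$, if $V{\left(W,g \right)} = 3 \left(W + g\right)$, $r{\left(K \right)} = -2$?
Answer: $108$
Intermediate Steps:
$V{\left(W,g \right)} = 3 W + 3 g$
$t{\left(Y,v \right)} = 2 Y$
$\left(t{\left(4,6 \right)} - 2\right) V{\left(0,6 \right)} = \left(2 \cdot 4 - 2\right) \left(3 \cdot 0 + 3 \cdot 6\right) = \left(8 - 2\right) \left(0 + 18\right) = 6 \cdot 18 = 108$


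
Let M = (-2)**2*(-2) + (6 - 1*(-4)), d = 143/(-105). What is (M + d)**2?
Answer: 4489/11025 ≈ 0.40717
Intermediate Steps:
d = -143/105 (d = 143*(-1/105) = -143/105 ≈ -1.3619)
M = 2 (M = 4*(-2) + (6 + 4) = -8 + 10 = 2)
(M + d)**2 = (2 - 143/105)**2 = (67/105)**2 = 4489/11025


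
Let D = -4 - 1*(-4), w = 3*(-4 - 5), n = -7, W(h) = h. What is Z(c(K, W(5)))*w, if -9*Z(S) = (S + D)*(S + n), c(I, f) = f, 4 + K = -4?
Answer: -30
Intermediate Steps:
K = -8 (K = -4 - 4 = -8)
w = -27 (w = 3*(-9) = -27)
D = 0 (D = -4 + 4 = 0)
Z(S) = -S*(-7 + S)/9 (Z(S) = -(S + 0)*(S - 7)/9 = -S*(-7 + S)/9)
Z(c(K, W(5)))*w = ((1/9)*5*(7 - 1*5))*(-27) = ((1/9)*5*(7 - 5))*(-27) = ((1/9)*5*2)*(-27) = (10/9)*(-27) = -30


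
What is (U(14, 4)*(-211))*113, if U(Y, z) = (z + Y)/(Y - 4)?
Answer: -214587/5 ≈ -42917.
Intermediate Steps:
U(Y, z) = (Y + z)/(-4 + Y)
(U(14, 4)*(-211))*113 = (((14 + 4)/(-4 + 14))*(-211))*113 = ((18/10)*(-211))*113 = (((⅒)*18)*(-211))*113 = ((9/5)*(-211))*113 = -1899/5*113 = -214587/5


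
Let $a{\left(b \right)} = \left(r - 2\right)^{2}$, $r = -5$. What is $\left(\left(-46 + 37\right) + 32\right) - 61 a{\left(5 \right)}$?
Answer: $-2966$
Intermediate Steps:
$a{\left(b \right)} = 49$ ($a{\left(b \right)} = \left(-5 - 2\right)^{2} = \left(-7\right)^{2} = 49$)
$\left(\left(-46 + 37\right) + 32\right) - 61 a{\left(5 \right)} = \left(\left(-46 + 37\right) + 32\right) - 2989 = \left(-9 + 32\right) - 2989 = 23 - 2989 = -2966$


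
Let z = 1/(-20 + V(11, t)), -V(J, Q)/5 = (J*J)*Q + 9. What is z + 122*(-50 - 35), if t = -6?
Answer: -36969049/3565 ≈ -10370.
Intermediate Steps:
V(J, Q) = -45 - 5*Q*J**2 (V(J, Q) = -5*((J*J)*Q + 9) = -5*(J**2*Q + 9) = -5*(Q*J**2 + 9) = -5*(9 + Q*J**2) = -45 - 5*Q*J**2)
z = 1/3565 (z = 1/(-20 + (-45 - 5*(-6)*11**2)) = 1/(-20 + (-45 - 5*(-6)*121)) = 1/(-20 + (-45 + 3630)) = 1/(-20 + 3585) = 1/3565 ≈ 0.00028051)
z + 122*(-50 - 35) = 1/3565 + 122*(-50 - 35) = 1/3565 + 122*(-85) = 1/3565 - 10370 = -36969049/3565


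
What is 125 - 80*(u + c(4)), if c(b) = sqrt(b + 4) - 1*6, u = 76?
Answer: -5475 - 160*sqrt(2) ≈ -5701.3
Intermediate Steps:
c(b) = -6 + sqrt(4 + b) (c(b) = sqrt(4 + b) - 6 = -6 + sqrt(4 + b))
125 - 80*(u + c(4)) = 125 - 80*(76 + (-6 + sqrt(4 + 4))) = 125 - 80*(76 + (-6 + sqrt(8))) = 125 - 80*(76 + (-6 + 2*sqrt(2))) = 125 - 80*(70 + 2*sqrt(2)) = 125 + (-5600 - 160*sqrt(2)) = -5475 - 160*sqrt(2)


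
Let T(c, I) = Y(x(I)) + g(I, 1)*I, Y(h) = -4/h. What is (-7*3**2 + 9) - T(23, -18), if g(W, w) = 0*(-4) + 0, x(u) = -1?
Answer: -58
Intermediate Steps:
g(W, w) = 0 (g(W, w) = 0 + 0 = 0)
T(c, I) = 4 (T(c, I) = -4/(-1) + 0*I = -4*(-1) + 0 = 4 + 0 = 4)
(-7*3**2 + 9) - T(23, -18) = (-7*3**2 + 9) - 1*4 = (-7*9 + 9) - 4 = (-63 + 9) - 4 = -54 - 4 = -58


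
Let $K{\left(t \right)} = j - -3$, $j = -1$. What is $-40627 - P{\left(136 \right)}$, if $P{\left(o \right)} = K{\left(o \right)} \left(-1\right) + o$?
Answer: $-40761$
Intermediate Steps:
$K{\left(t \right)} = 2$ ($K{\left(t \right)} = -1 - -3 = -1 + 3 = 2$)
$P{\left(o \right)} = -2 + o$ ($P{\left(o \right)} = 2 \left(-1\right) + o = -2 + o$)
$-40627 - P{\left(136 \right)} = -40627 - \left(-2 + 136\right) = -40627 - 134 = -40761$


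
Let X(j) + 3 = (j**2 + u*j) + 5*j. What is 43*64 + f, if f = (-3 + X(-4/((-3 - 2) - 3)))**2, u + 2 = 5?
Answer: 44081/16 ≈ 2755.1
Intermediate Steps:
u = 3 (u = -2 + 5 = 3)
X(j) = -3 + j**2 + 8*j (X(j) = -3 + ((j**2 + 3*j) + 5*j) = -3 + (j**2 + 8*j) = -3 + j**2 + 8*j)
f = 49/16 (f = (-3 + (-3 + (-4/((-3 - 2) - 3))**2 + 8*(-4/((-3 - 2) - 3))))**2 = (-3 + (-3 + (-4/(-5 - 3))**2 + 8*(-4/(-5 - 3))))**2 = (-3 + (-3 + (-4/(-8))**2 + 8*(-4/(-8))))**2 = (-3 + (-3 + (-4*(-1/8))**2 + 8*(-4*(-1/8))))**2 = (-3 + (-3 + (1/2)**2 + 8*(1/2)))**2 = (-3 + (-3 + 1/4 + 4))**2 = (-3 + 5/4)**2 = (-7/4)**2 = 49/16 ≈ 3.0625)
43*64 + f = 43*64 + 49/16 = 2752 + 49/16 = 44081/16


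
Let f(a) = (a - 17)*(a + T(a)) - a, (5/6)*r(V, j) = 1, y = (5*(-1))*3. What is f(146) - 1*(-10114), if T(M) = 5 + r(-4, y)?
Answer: 148009/5 ≈ 29602.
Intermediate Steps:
y = -15 (y = -5*3 = -15)
r(V, j) = 6/5 (r(V, j) = (6/5)*1 = 6/5)
T(M) = 31/5 (T(M) = 5 + 6/5 = 31/5)
f(a) = -a + (-17 + a)*(31/5 + a) (f(a) = (a - 17)*(a + 31/5) - a = (-17 + a)*(31/5 + a) - a = -a + (-17 + a)*(31/5 + a))
f(146) - 1*(-10114) = (-527/5 + 146² - 59/5*146) - 1*(-10114) = (-527/5 + 21316 - 8614/5) + 10114 = 97439/5 + 10114 = 148009/5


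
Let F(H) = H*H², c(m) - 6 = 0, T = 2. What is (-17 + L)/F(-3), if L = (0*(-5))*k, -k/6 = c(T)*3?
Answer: 17/27 ≈ 0.62963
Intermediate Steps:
c(m) = 6 (c(m) = 6 + 0 = 6)
F(H) = H³
k = -108 (k = -36*3 = -6*18 = -108)
L = 0 (L = (0*(-5))*(-108) = 0*(-108) = 0)
(-17 + L)/F(-3) = (-17 + 0)/((-3)³) = -17/(-27) = -1/27*(-17) = 17/27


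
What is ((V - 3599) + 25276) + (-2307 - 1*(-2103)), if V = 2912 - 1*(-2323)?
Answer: 26708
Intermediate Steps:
V = 5235 (V = 2912 + 2323 = 5235)
((V - 3599) + 25276) + (-2307 - 1*(-2103)) = ((5235 - 3599) + 25276) + (-2307 - 1*(-2103)) = (1636 + 25276) + (-2307 + 2103) = 26912 - 204 = 26708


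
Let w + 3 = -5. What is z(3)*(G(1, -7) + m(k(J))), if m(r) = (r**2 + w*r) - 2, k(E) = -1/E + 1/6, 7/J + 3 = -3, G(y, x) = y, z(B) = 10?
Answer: -71815/882 ≈ -81.423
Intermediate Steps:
w = -8 (w = -3 - 5 = -8)
J = -7/6 (J = 7/(-3 - 3) = 7/(-6) = 7*(-1/6) = -7/6 ≈ -1.1667)
k(E) = 1/6 - 1/E (k(E) = -1/E + 1*(1/6) = -1/E + 1/6 = 1/6 - 1/E)
m(r) = -2 + r**2 - 8*r (m(r) = (r**2 - 8*r) - 2 = -2 + r**2 - 8*r)
z(3)*(G(1, -7) + m(k(J))) = 10*(1 + (-2 + ((-6 - 7/6)/(6*(-7/6)))**2 - 4*(-6 - 7/6)/(3*(-7/6)))) = 10*(1 + (-2 + ((1/6)*(-6/7)*(-43/6))**2 - 4*(-6)*(-43)/(3*7*6))) = 10*(1 + (-2 + (43/42)**2 - 8*43/42)) = 10*(1 + (-2 + 1849/1764 - 172/21)) = 10*(1 - 16127/1764) = 10*(-14363/1764) = -71815/882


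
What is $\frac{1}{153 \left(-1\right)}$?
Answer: $- \frac{1}{153} \approx -0.0065359$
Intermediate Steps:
$\frac{1}{153 \left(-1\right)} = \frac{1}{-153} = - \frac{1}{153}$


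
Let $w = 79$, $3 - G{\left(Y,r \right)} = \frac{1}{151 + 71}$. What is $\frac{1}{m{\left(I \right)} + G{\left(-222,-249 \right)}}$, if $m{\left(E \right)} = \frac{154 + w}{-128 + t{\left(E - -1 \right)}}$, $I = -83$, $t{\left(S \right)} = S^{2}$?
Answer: $\frac{732156}{2219033} \approx 0.32994$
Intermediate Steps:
$G{\left(Y,r \right)} = \frac{665}{222}$ ($G{\left(Y,r \right)} = 3 - \frac{1}{151 + 71} = 3 - \frac{1}{222} = \frac{665}{222}$)
$m{\left(E \right)} = \frac{233}{-128 + \left(1 + E\right)^{2}}$ ($m{\left(E \right)} = \frac{154 + 79}{-128 + \left(E - -1\right)^{2}} = \frac{233}{-128 + \left(E + 1\right)^{2}} = \frac{233}{-128 + \left(1 + E\right)^{2}}$)
$\frac{1}{m{\left(I \right)} + G{\left(-222,-249 \right)}} = \frac{1}{\frac{233}{-128 + \left(1 - 83\right)^{2}} + \frac{665}{222}} = \frac{1}{\frac{233}{-128 + \left(-82\right)^{2}} + \frac{665}{222}} = \frac{1}{\frac{233}{-128 + 6724} + \frac{665}{222}} = \frac{1}{\frac{233}{6596} + \frac{665}{222}} = \frac{1}{\frac{2219033}{732156}} = \frac{732156}{2219033}$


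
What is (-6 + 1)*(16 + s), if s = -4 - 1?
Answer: -55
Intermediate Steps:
s = -5
(-6 + 1)*(16 + s) = (-6 + 1)*(16 - 5) = -5*11 = -55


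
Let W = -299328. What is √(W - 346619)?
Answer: I*√645947 ≈ 803.71*I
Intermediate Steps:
√(W - 346619) = √(-299328 - 346619) = √(-645947) = I*√645947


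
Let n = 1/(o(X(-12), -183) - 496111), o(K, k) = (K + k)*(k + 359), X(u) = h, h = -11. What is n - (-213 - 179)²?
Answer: -81481104321/530255 ≈ -1.5366e+5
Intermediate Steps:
X(u) = -11
o(K, k) = (359 + k)*(K + k) (o(K, k) = (K + k)*(359 + k) = (359 + k)*(K + k))
n = -1/530255 (n = 1/(((-183)² + 359*(-11) + 359*(-183) - 11*(-183)) - 496111) = 1/((33489 - 3949 - 65697 + 2013) - 496111) = 1/(-34144 - 496111) = 1/(-530255) = -1/530255 ≈ -1.8859e-6)
n - (-213 - 179)² = -1/530255 - (-213 - 179)² = -1/530255 - 1*(-392)² = -1/530255 - 1*153664 = -1/530255 - 153664 = -81481104321/530255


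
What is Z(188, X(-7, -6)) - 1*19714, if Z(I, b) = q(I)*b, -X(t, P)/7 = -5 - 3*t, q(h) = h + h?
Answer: -61826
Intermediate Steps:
q(h) = 2*h
X(t, P) = 35 + 21*t (X(t, P) = -7*(-5 - 3*t) = 35 + 21*t)
Z(I, b) = 2*I*b (Z(I, b) = (2*I)*b = 2*I*b)
Z(188, X(-7, -6)) - 1*19714 = 2*188*(35 + 21*(-7)) - 1*19714 = 2*188*(35 - 147) - 19714 = 2*188*(-112) - 19714 = -42112 - 19714 = -61826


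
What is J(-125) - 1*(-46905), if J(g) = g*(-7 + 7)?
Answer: 46905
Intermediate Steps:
J(g) = 0 (J(g) = g*0 = 0)
J(-125) - 1*(-46905) = 0 - 1*(-46905) = 0 + 46905 = 46905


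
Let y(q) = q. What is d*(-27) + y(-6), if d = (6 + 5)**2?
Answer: -3273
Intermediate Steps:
d = 121 (d = 11**2 = 121)
d*(-27) + y(-6) = 121*(-27) - 6 = -3267 - 6 = -3273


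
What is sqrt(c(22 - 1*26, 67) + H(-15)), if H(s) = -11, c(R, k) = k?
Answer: 2*sqrt(14) ≈ 7.4833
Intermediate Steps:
sqrt(c(22 - 1*26, 67) + H(-15)) = sqrt(67 - 11) = sqrt(56) = 2*sqrt(14)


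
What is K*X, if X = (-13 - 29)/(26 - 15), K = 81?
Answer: -3402/11 ≈ -309.27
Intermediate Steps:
X = -42/11 ≈ -3.8182
K*X = 81*(-42/11) = -3402/11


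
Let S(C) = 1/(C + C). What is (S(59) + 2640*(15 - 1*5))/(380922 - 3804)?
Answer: 3115201/44499924 ≈ 0.070005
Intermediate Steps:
S(C) = 1/(2*C)
(S(59) + 2640*(15 - 1*5))/(380922 - 3804) = ((1/2)/59 + 2640*(15 - 1*5))/(380922 - 3804) = ((1/2)*(1/59) + 2640*(15 - 5))/377118 = (1/118 + 2640*10)*(1/377118) = (1/118 + 26400)*(1/377118) = (3115201/118)*(1/377118) = 3115201/44499924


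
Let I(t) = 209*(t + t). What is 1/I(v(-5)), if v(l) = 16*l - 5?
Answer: -1/35530 ≈ -2.8145e-5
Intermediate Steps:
v(l) = -5 + 16*l
I(t) = 418*t (I(t) = 209*(2*t) = 418*t)
1/I(v(-5)) = 1/(418*(-5 + 16*(-5))) = 1/(418*(-5 - 80)) = 1/(418*(-85)) = 1/(-35530) = -1/35530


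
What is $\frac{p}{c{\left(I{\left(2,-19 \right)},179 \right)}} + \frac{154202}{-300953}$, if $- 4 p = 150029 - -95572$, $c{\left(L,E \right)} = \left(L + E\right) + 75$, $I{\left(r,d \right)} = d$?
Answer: $- \frac{74059307633}{282895820} \approx -261.79$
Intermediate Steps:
$c{\left(L,E \right)} = 75 + E + L$ ($c{\left(L,E \right)} = \left(E + L\right) + 75 = 75 + E + L$)
$p = - \frac{245601}{4}$ ($p = - \frac{150029 - -95572}{4} = - \frac{150029 + 95572}{4} = \left(- \frac{1}{4}\right) 245601 = - \frac{245601}{4} \approx -61400.0$)
$\frac{p}{c{\left(I{\left(2,-19 \right)},179 \right)}} + \frac{154202}{-300953} = - \frac{245601}{4 \left(75 + 179 - 19\right)} + \frac{154202}{-300953} = - \frac{245601}{4 \cdot 235} + 154202 \left(- \frac{1}{300953}\right) = \left(- \frac{245601}{4}\right) \frac{1}{235} - \frac{154202}{300953} = - \frac{245601}{940} - \frac{154202}{300953} = - \frac{74059307633}{282895820}$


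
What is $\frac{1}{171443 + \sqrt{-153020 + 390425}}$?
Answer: $\frac{171443}{29392464844} - \frac{7 \sqrt{4845}}{29392464844} \approx 5.8163 \cdot 10^{-6}$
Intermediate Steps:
$\frac{1}{171443 + \sqrt{-153020 + 390425}} = \frac{1}{171443 + \sqrt{237405}} = \frac{1}{171443 + 7 \sqrt{4845}}$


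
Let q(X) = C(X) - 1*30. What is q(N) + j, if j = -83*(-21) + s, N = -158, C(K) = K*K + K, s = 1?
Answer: 26520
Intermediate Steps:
C(K) = K + K**2 (C(K) = K**2 + K = K + K**2)
j = 1744 (j = -83*(-21) + 1 = 1743 + 1 = 1744)
q(X) = -30 + X*(1 + X) (q(X) = X*(1 + X) - 1*30 = X*(1 + X) - 30 = -30 + X*(1 + X))
q(N) + j = (-30 - 158*(1 - 158)) + 1744 = (-30 - 158*(-157)) + 1744 = (-30 + 24806) + 1744 = 24776 + 1744 = 26520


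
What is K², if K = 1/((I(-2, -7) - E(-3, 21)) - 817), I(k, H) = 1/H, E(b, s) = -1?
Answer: 49/32638369 ≈ 1.5013e-6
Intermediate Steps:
K = -7/5713 (K = 1/((1/(-7) - 1*(-1)) - 817) = 1/((-⅐ + 1) - 817) = 1/(6/7 - 817) = 1/(-5713/7) = -7/5713 ≈ -0.0012253)
K² = (-7/5713)² = 49/32638369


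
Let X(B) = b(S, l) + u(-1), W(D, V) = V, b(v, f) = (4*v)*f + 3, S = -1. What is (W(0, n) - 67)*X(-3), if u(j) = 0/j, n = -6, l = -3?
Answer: -1095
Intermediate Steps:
b(v, f) = 3 + 4*f*v (b(v, f) = 4*f*v + 3 = 3 + 4*f*v)
u(j) = 0
X(B) = 15 (X(B) = (3 + 4*(-3)*(-1)) + 0 = (3 + 12) + 0 = 15 + 0 = 15)
(W(0, n) - 67)*X(-3) = (-6 - 67)*15 = -73*15 = -1095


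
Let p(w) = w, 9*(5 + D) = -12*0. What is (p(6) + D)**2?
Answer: 1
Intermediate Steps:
D = -5 (D = -5 + (-12*0)/9 = -5 + (1/9)*0 = -5 + 0 = -5)
(p(6) + D)**2 = (6 - 5)**2 = 1**2 = 1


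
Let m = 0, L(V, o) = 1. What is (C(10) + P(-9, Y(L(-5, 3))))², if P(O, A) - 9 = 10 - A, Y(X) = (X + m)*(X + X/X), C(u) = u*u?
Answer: 13689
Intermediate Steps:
C(u) = u²
Y(X) = X*(1 + X) (Y(X) = (X + 0)*(X + X/X) = X*(X + 1) = X*(1 + X))
P(O, A) = 19 - A (P(O, A) = 9 + (10 - A) = 19 - A)
(C(10) + P(-9, Y(L(-5, 3))))² = (10² + (19 - (1 + 1)))² = (100 + (19 - 2))² = (100 + 17)² = 117² = 13689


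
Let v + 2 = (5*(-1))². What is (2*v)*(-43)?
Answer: -1978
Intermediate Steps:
v = 23 (v = -2 + (5*(-1))² = -2 + (-5)² = -2 + 25 = 23)
(2*v)*(-43) = (2*23)*(-43) = 46*(-43) = -1978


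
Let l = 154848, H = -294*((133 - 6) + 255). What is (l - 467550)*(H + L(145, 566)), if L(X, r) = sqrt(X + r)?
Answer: 35118936216 - 938106*sqrt(79) ≈ 3.5111e+10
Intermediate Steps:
H = -112308 (H = -294*(127 + 255) = -294*382 = -112308)
(l - 467550)*(H + L(145, 566)) = (154848 - 467550)*(-112308 + sqrt(145 + 566)) = -312702*(-112308 + sqrt(711)) = -312702*(-112308 + 3*sqrt(79)) = 35118936216 - 938106*sqrt(79)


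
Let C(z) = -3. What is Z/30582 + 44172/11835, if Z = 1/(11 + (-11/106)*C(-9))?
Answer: 89982895067/24109090335 ≈ 3.7323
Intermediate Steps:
Z = 106/1199 (Z = 1/(11 - 11/106*(-3)) = 1/(11 + 33/106) = 1/(1199/106) = 106/1199 ≈ 0.088407)
Z/30582 + 44172/11835 = (106/1199)/30582 + 44172/11835 = (106/1199)*(1/30582) + 44172*(1/11835) = 53/18333909 + 4908/1315 = 89982895067/24109090335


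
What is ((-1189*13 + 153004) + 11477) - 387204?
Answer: -238180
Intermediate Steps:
((-1189*13 + 153004) + 11477) - 387204 = ((-15457 + 153004) + 11477) - 387204 = (137547 + 11477) - 387204 = 149024 - 387204 = -238180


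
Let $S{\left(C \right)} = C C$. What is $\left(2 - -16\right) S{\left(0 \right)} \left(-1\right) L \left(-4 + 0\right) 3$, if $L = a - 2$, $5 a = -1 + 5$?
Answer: $0$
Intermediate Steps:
$a = \frac{4}{5}$ ($a = \frac{-1 + 5}{5} = \frac{1}{5} \cdot 4 = \frac{4}{5} \approx 0.8$)
$S{\left(C \right)} = C^{2}$
$L = - \frac{6}{5}$ ($L = \frac{4}{5} - 2 = - \frac{6}{5} \approx -1.2$)
$\left(2 - -16\right) S{\left(0 \right)} \left(-1\right) L \left(-4 + 0\right) 3 = \left(2 - -16\right) 0^{2} \left(-1\right) \left(- \frac{6}{5}\right) \left(-4 + 0\right) 3 = \left(2 + 16\right) 0 \left(-1\right) \left(- \frac{6}{5}\right) \left(\left(-4\right) 3\right) = 18 \cdot 0 \left(-1\right) \left(- \frac{6}{5}\right) \left(-12\right) = 0 \left(-1\right) \left(- \frac{6}{5}\right) \left(-12\right) = 0 \left(- \frac{6}{5}\right) \left(-12\right) = 0 \left(-12\right) = 0$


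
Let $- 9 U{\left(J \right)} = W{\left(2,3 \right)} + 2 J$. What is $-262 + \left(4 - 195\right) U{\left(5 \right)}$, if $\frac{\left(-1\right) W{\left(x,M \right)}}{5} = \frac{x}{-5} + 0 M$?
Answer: $- \frac{22}{3} \approx -7.3333$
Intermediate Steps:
$W{\left(x,M \right)} = x$ ($W{\left(x,M \right)} = - 5 \left(\frac{x}{-5} + 0 M\right) = - 5 \left(- \frac{x}{5} + 0\right) = - 5 \left(- \frac{x}{5}\right) = x$)
$U{\left(J \right)} = - \frac{2}{9} - \frac{2 J}{9}$ ($U{\left(J \right)} = - \frac{2 + 2 J}{9} = - \frac{2}{9} - \frac{2 J}{9}$)
$-262 + \left(4 - 195\right) U{\left(5 \right)} = -262 + \left(4 - 195\right) \left(- \frac{2}{9} - \frac{10}{9}\right) = -262 - - \frac{764}{3} = -262 + \frac{764}{3} = - \frac{22}{3}$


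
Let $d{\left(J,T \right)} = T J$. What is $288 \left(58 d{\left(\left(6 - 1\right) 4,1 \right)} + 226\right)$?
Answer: $399168$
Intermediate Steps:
$d{\left(J,T \right)} = J T$
$288 \left(58 d{\left(\left(6 - 1\right) 4,1 \right)} + 226\right) = 288 \left(58 \left(6 - 1\right) 4 \cdot 1 + 226\right) = 288 \left(58 \cdot 5 \cdot 4 \cdot 1 + 226\right) = 288 \left(58 \cdot 20 \cdot 1 + 226\right) = 288 \left(58 \cdot 20 + 226\right) = 288 \left(1160 + 226\right) = 288 \cdot 1386 = 399168$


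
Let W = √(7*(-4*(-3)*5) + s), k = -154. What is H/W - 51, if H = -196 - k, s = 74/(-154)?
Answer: -51 - 42*√2487331/32303 ≈ -53.051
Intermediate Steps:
s = -37/77 (s = 74*(-1/154) = -37/77 ≈ -0.48052)
H = -42 (H = -196 - 1*(-154) = -196 + 154 = -42)
W = √2487331/77 (W = √(7*(-4*(-3)*5) - 37/77) = √(7*(12*5) - 37/77) = √(7*60 - 37/77) = √(420 - 37/77) = √(32303/77) = √2487331/77 ≈ 20.482)
H/W - 51 = -42*√2487331/32303 - 51 = -51 - 42*√2487331/32303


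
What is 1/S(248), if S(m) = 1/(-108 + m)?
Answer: 140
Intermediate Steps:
1/S(248) = 1/(1/(-108 + 248)) = 1/(1/140) = 140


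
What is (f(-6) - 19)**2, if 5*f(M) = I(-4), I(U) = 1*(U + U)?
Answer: 10609/25 ≈ 424.36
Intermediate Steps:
I(U) = 2*U (I(U) = 1*(2*U) = 2*U)
f(M) = -8/5 (f(M) = (2*(-4))/5 = (1/5)*(-8) = -8/5)
(f(-6) - 19)**2 = (-8/5 - 19)**2 = (-103/5)**2 = 10609/25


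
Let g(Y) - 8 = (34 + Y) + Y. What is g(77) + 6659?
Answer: 6855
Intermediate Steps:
g(Y) = 42 + 2*Y (g(Y) = 8 + ((34 + Y) + Y) = 8 + (34 + 2*Y) = 42 + 2*Y)
g(77) + 6659 = (42 + 2*77) + 6659 = (42 + 154) + 6659 = 196 + 6659 = 6855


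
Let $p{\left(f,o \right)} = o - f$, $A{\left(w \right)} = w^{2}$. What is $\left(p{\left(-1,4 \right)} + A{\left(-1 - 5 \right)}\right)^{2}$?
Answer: $1681$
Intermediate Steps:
$\left(p{\left(-1,4 \right)} + A{\left(-1 - 5 \right)}\right)^{2} = \left(\left(4 - -1\right) + \left(-1 - 5\right)^{2}\right)^{2} = \left(\left(4 + 1\right) + \left(-1 - 5\right)^{2}\right)^{2} = \left(5 + \left(-6\right)^{2}\right)^{2} = \left(5 + 36\right)^{2} = 41^{2} = 1681$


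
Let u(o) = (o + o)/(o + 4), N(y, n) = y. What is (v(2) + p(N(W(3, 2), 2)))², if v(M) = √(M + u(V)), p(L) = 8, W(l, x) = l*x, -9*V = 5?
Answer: 2036/31 + 32*√403/31 ≈ 86.400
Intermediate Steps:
V = -5/9 (V = -⅑*5 = -5/9 ≈ -0.55556)
u(o) = 2*o/(4 + o) (u(o) = (2*o)/(4 + o) = 2*o/(4 + o))
v(M) = √(-10/31 + M) (v(M) = √(M + 2*(-5/9)/(4 - 5/9)) = √(M + 2*(-5/9)/(31/9)) = √(M + 2*(-5/9)*(9/31)) = √(M - 10/31) = √(-10/31 + M))
(v(2) + p(N(W(3, 2), 2)))² = (√(-310 + 961*2)/31 + 8)² = (√(-310 + 1922)/31 + 8)² = (√1612/31 + 8)² = ((2*√403)/31 + 8)² = (2*√403/31 + 8)² = (8 + 2*√403/31)²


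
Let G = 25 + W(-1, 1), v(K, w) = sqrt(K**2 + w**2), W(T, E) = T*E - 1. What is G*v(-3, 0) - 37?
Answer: 32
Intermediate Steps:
W(T, E) = -1 + E*T (W(T, E) = E*T - 1 = -1 + E*T)
G = 23 (G = 25 + (-1 + 1*(-1)) = 25 + (-1 - 1) = 25 - 2 = 23)
G*v(-3, 0) - 37 = 23*sqrt((-3)**2 + 0**2) - 37 = 23*sqrt(9 + 0) - 37 = 23*sqrt(9) - 37 = 23*3 - 37 = 69 - 37 = 32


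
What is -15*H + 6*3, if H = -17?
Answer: 273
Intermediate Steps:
-15*H + 6*3 = -15*(-17) + 6*3 = 255 + 18 = 273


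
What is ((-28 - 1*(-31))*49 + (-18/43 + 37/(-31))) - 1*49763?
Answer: -66140277/1333 ≈ -49618.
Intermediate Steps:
((-28 - 1*(-31))*49 + (-18/43 + 37/(-31))) - 1*49763 = ((-28 + 31)*49 + (-18*1/43 + 37*(-1/31))) - 49763 = (3*49 + (-18/43 - 37/31)) - 49763 = (147 - 2149/1333) - 49763 = 193802/1333 - 49763 = -66140277/1333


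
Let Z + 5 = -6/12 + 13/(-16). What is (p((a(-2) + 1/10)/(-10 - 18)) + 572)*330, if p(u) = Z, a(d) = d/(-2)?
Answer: 1493415/8 ≈ 1.8668e+5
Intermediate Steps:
a(d) = -d/2 (a(d) = d*(-1/2) = -d/2)
Z = -101/16 (Z = -5 + (-6/12 + 13/(-16)) = -5 + (-6*1/12 + 13*(-1/16)) = -5 + (-1/2 - 13/16) = -5 - 21/16 = -101/16 ≈ -6.3125)
p(u) = -101/16
(p((a(-2) + 1/10)/(-10 - 18)) + 572)*330 = (-101/16 + 572)*330 = (9051/16)*330 = 1493415/8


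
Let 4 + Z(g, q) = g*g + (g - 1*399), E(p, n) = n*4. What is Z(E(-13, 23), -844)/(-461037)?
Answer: -8153/461037 ≈ -0.017684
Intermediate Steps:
E(p, n) = 4*n
Z(g, q) = -403 + g + g**2 (Z(g, q) = -4 + (g*g + (g - 1*399)) = -4 + (g**2 + (g - 399)) = -4 + (g**2 + (-399 + g)) = -4 + (-399 + g + g**2) = -403 + g + g**2)
Z(E(-13, 23), -844)/(-461037) = (-403 + 4*23 + (4*23)**2)/(-461037) = (-403 + 92 + 92**2)*(-1/461037) = (-403 + 92 + 8464)*(-1/461037) = 8153*(-1/461037) = -8153/461037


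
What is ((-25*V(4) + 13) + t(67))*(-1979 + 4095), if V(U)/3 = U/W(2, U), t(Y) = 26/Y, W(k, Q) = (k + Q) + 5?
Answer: -21653028/737 ≈ -29380.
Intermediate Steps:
W(k, Q) = 5 + Q + k (W(k, Q) = (Q + k) + 5 = 5 + Q + k)
V(U) = 3*U/(7 + U) (V(U) = 3*(U/(5 + U + 2)) = 3*(U/(7 + U)) = 3*U/(7 + U))
((-25*V(4) + 13) + t(67))*(-1979 + 4095) = ((-75*4/(7 + 4) + 13) + 26/67)*(-1979 + 4095) = ((-75*4/11 + 13) + 26*(1/67))*2116 = ((-75*4/11 + 13) + 26/67)*2116 = ((-25*12/11 + 13) + 26/67)*2116 = ((-300/11 + 13) + 26/67)*2116 = (-157/11 + 26/67)*2116 = -10233/737*2116 = -21653028/737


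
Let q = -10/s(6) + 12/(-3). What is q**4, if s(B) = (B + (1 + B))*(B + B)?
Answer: 10098039121/37015056 ≈ 272.81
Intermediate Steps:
s(B) = 2*B*(1 + 2*B) (s(B) = (1 + 2*B)*(2*B) = 2*B*(1 + 2*B))
q = -317/78 (q = -10*1/(12*(1 + 2*6)) + 12/(-3) = -10*1/(12*(1 + 12)) + 12*(-1/3) = -10/(2*6*13) - 4 = -10/156 - 4 = -10*1/156 - 4 = -5/78 - 4 = -317/78 ≈ -4.0641)
q**4 = (-317/78)**4 = 10098039121/37015056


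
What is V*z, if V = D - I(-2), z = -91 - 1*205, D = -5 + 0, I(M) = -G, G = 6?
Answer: -296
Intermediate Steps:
I(M) = -6 (I(M) = -1*6 = -6)
D = -5
z = -296 (z = -91 - 205 = -296)
V = 1 (V = -5 - 1*(-6) = -5 + 6 = 1)
V*z = 1*(-296) = -296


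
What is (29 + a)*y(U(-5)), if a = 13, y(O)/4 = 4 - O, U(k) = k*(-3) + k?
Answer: -1008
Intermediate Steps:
U(k) = -2*k (U(k) = -3*k + k = -2*k)
y(O) = 16 - 4*O (y(O) = 4*(4 - O) = 16 - 4*O)
(29 + a)*y(U(-5)) = (29 + 13)*(16 - (-8)*(-5)) = 42*(16 - 4*10) = 42*(16 - 40) = 42*(-24) = -1008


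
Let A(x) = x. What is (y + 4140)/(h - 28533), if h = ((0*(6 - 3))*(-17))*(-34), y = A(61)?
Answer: -4201/28533 ≈ -0.14723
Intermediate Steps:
y = 61
h = 0 (h = ((0*3)*(-17))*(-34) = (0*(-17))*(-34) = 0*(-34) = 0)
(y + 4140)/(h - 28533) = (61 + 4140)/(0 - 28533) = 4201/(-28533) = 4201*(-1/28533) = -4201/28533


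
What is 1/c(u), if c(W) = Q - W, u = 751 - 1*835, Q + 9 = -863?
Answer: -1/788 ≈ -0.0012690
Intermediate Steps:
Q = -872 (Q = -9 - 863 = -872)
u = -84 (u = 751 - 835 = -84)
c(W) = -872 - W
1/c(u) = 1/(-872 - 1*(-84)) = 1/(-872 + 84) = 1/(-788) = -1/788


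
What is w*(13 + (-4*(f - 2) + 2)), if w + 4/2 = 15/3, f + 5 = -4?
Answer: 177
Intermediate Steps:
f = -9 (f = -5 - 4 = -9)
w = 3 (w = -2 + 15/3 = -2 + 15*(1/3) = -2 + 5 = 3)
w*(13 + (-4*(f - 2) + 2)) = 3*(13 + (-4*(-9 - 2) + 2)) = 3*(13 + (-4*(-11) + 2)) = 3*(13 + (44 + 2)) = 3*(13 + 46) = 3*59 = 177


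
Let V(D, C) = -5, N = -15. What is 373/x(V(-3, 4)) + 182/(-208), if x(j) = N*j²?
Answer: -5609/3000 ≈ -1.8697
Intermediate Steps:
x(j) = -15*j²
373/x(V(-3, 4)) + 182/(-208) = 373/((-15*(-5)²)) + 182/(-208) = 373/((-15*25)) + 182*(-1/208) = 373/(-375) - 7/8 = 373*(-1/375) - 7/8 = -373/375 - 7/8 = -5609/3000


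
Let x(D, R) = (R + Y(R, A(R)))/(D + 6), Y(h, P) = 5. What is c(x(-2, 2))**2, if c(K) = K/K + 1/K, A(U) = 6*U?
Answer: 121/49 ≈ 2.4694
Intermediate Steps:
x(D, R) = (5 + R)/(6 + D) (x(D, R) = (R + 5)/(D + 6) = (5 + R)/(6 + D))
c(K) = 1 + 1/K
c(x(-2, 2))**2 = ((1 + (5 + 2)/(6 - 2))/(((5 + 2)/(6 - 2))))**2 = ((1 + 7/4)/((7/4)))**2 = ((1 + (1/4)*7)/(((1/4)*7)))**2 = ((1 + 7/4)/(7/4))**2 = ((4/7)*(11/4))**2 = (11/7)**2 = 121/49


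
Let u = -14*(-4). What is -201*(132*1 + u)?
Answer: -37788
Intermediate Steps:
u = 56
-201*(132*1 + u) = -201*(132*1 + 56) = -201*(132 + 56) = -201*188 = -37788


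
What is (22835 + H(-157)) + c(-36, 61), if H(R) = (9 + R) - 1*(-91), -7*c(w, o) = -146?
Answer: 159592/7 ≈ 22799.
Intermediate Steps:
c(w, o) = 146/7 (c(w, o) = -⅐*(-146) = 146/7)
H(R) = 100 + R (H(R) = (9 + R) + 91 = 100 + R)
(22835 + H(-157)) + c(-36, 61) = (22835 + (100 - 157)) + 146/7 = (22835 - 57) + 146/7 = 22778 + 146/7 = 159592/7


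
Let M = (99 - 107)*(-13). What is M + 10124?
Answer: 10228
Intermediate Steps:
M = 104 (M = -8*(-13) = 104)
M + 10124 = 104 + 10124 = 10228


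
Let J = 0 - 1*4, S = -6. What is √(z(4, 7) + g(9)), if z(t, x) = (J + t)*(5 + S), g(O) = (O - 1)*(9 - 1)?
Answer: 8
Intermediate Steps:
J = -4 (J = 0 - 4 = -4)
g(O) = -8 + 8*O (g(O) = (-1 + O)*8 = -8 + 8*O)
z(t, x) = 4 - t (z(t, x) = (-4 + t)*(5 - 6) = (-4 + t)*(-1) = 4 - t)
√(z(4, 7) + g(9)) = √((4 - 1*4) + (-8 + 8*9)) = √((4 - 4) + (-8 + 72)) = √(0 + 64) = √64 = 8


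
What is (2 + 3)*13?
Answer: 65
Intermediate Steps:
(2 + 3)*13 = 5*13 = 65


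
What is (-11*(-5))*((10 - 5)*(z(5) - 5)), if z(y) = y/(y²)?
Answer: -1320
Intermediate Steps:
z(y) = 1/y (z(y) = y/y² = 1/y)
(-11*(-5))*((10 - 5)*(z(5) - 5)) = (-11*(-5))*((10 - 5)*(1/5 - 5)) = 55*(5*(⅕ - 5)) = 55*(5*(-24/5)) = 55*(-24) = -1320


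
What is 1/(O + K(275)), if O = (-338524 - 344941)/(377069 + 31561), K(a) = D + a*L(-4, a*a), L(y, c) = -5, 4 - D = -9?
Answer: -81726/111447505 ≈ -0.00073331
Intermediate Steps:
D = 13 (D = 4 - 1*(-9) = 4 + 9 = 13)
K(a) = 13 - 5*a (K(a) = 13 + a*(-5) = 13 - 5*a)
O = -136693/81726 (O = -683465/408630 = -683465*1/408630 = -136693/81726 ≈ -1.6726)
1/(O + K(275)) = 1/(-136693/81726 + (13 - 5*275)) = 1/(-136693/81726 + (13 - 1375)) = 1/(-136693/81726 - 1362) = 1/(-111447505/81726) = -81726/111447505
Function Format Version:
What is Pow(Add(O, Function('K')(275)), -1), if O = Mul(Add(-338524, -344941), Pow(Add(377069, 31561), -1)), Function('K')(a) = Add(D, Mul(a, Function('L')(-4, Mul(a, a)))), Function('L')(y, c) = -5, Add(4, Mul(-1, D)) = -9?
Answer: Rational(-81726, 111447505) ≈ -0.00073331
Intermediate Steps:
D = 13 (D = Add(4, Mul(-1, -9)) = Add(4, 9) = 13)
Function('K')(a) = Add(13, Mul(-5, a)) (Function('K')(a) = Add(13, Mul(a, -5)) = Add(13, Mul(-5, a)))
O = Rational(-136693, 81726) (O = Mul(-683465, Pow(408630, -1)) = Mul(-683465, Rational(1, 408630)) = Rational(-136693, 81726) ≈ -1.6726)
Pow(Add(O, Function('K')(275)), -1) = Pow(Add(Rational(-136693, 81726), Add(13, Mul(-5, 275))), -1) = Pow(Add(Rational(-136693, 81726), Add(13, -1375)), -1) = Pow(Add(Rational(-136693, 81726), -1362), -1) = Pow(Rational(-111447505, 81726), -1) = Rational(-81726, 111447505)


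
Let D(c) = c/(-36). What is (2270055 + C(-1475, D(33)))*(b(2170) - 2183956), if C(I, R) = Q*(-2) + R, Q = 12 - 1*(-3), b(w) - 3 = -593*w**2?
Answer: -25374889018679239/4 ≈ -6.3437e+15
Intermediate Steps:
D(c) = -c/36 (D(c) = c*(-1/36) = -c/36)
b(w) = 3 - 593*w**2
Q = 15 (Q = 12 + 3 = 15)
C(I, R) = -30 + R (C(I, R) = 15*(-2) + R = -30 + R)
(2270055 + C(-1475, D(33)))*(b(2170) - 2183956) = (2270055 + (-30 - 1/36*33))*((3 - 593*2170**2) - 2183956) = (2270055 + (-30 - 11/12))*((3 - 593*4708900) - 2183956) = (2270055 - 371/12)*((3 - 2792377700) - 2183956) = 27240289*(-2792377697 - 2183956)/12 = (27240289/12)*(-2794561653) = -25374889018679239/4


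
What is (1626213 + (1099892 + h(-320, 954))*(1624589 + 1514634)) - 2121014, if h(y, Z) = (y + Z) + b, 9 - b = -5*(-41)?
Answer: 3454180748789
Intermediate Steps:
b = -196 (b = 9 - (-5)*(-41) = 9 - 1*205 = 9 - 205 = -196)
h(y, Z) = -196 + Z + y (h(y, Z) = (y + Z) - 196 = (Z + y) - 196 = -196 + Z + y)
(1626213 + (1099892 + h(-320, 954))*(1624589 + 1514634)) - 2121014 = (1626213 + (1099892 + (-196 + 954 - 320))*(1624589 + 1514634)) - 2121014 = (1626213 + (1099892 + 438)*3139223) - 2121014 = (1626213 + 1100330*3139223) - 2121014 = (1626213 + 3454181243590) - 2121014 = 3454182869803 - 2121014 = 3454180748789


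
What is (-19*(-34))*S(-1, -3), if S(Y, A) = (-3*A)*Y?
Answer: -5814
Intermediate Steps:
S(Y, A) = -3*A*Y
(-19*(-34))*S(-1, -3) = (-19*(-34))*(-3*(-3)*(-1)) = 646*(-9) = -5814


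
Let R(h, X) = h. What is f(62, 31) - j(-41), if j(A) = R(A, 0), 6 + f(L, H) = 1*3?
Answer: 38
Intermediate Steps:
f(L, H) = -3 (f(L, H) = -6 + 1*3 = -6 + 3 = -3)
j(A) = A
f(62, 31) - j(-41) = -3 - 1*(-41) = -3 + 41 = 38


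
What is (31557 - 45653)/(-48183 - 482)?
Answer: 14096/48665 ≈ 0.28965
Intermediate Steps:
(31557 - 45653)/(-48183 - 482) = -14096/(-48665) = -14096*(-1/48665) = 14096/48665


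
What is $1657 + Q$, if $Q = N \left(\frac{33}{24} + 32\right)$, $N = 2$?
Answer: $\frac{6895}{4} \approx 1723.8$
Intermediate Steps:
$Q = \frac{267}{4}$ ($Q = 2 \left(\frac{33}{24} + 32\right) = 2 \left(33 \cdot \frac{1}{24} + 32\right) = 2 \left(\frac{11}{8} + 32\right) = 2 \cdot \frac{267}{8} = \frac{267}{4} \approx 66.75$)
$1657 + Q = 1657 + \frac{267}{4} = \frac{6895}{4}$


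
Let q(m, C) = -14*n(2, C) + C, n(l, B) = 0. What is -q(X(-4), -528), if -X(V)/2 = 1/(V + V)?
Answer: 528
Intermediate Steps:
X(V) = -1/V (X(V) = -2/(V + V) = -2*1/(2*V) = -1/V)
q(m, C) = C (q(m, C) = -14*0 + C = 0 + C = C)
-q(X(-4), -528) = -1*(-528) = 528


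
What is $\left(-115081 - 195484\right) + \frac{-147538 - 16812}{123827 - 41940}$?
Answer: $- \frac{25431400505}{81887} \approx -3.1057 \cdot 10^{5}$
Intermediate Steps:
$\left(-115081 - 195484\right) + \frac{-147538 - 16812}{123827 - 41940} = \left(-115081 - 195484\right) - \frac{164350}{81887} = -310565 - \frac{164350}{81887} = - \frac{25431400505}{81887}$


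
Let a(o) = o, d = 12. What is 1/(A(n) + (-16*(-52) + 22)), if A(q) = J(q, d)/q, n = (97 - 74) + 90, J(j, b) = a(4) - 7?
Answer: 113/96499 ≈ 0.0011710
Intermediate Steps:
J(j, b) = -3 (J(j, b) = 4 - 7 = -3)
n = 113 (n = 23 + 90 = 113)
A(q) = -3/q
1/(A(n) + (-16*(-52) + 22)) = 1/(-3/113 + (-16*(-52) + 22)) = 1/(-3*1/113 + (832 + 22)) = 1/(-3/113 + 854) = 1/(96499/113) = 113/96499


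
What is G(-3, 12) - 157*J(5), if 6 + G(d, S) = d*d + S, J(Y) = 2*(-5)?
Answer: 1585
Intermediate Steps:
J(Y) = -10
G(d, S) = -6 + S + d² (G(d, S) = -6 + (d*d + S) = -6 + (d² + S) = -6 + (S + d²) = -6 + S + d²)
G(-3, 12) - 157*J(5) = (-6 + 12 + (-3)²) - 157*(-10) = (-6 + 12 + 9) + 1570 = 15 + 1570 = 1585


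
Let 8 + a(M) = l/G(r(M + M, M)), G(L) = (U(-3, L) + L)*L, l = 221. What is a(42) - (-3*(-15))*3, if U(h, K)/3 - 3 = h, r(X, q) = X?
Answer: -1008787/7056 ≈ -142.97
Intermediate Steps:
U(h, K) = 9 + 3*h
G(L) = L**2 (G(L) = ((9 + 3*(-3)) + L)*L = ((9 - 9) + L)*L = (0 + L)*L = L*L = L**2)
a(M) = -8 + 221/(4*M**2) (a(M) = -8 + 221/((M + M)**2) = -8 + 221/((2*M)**2) = -8 + 221/((4*M**2)) = -8 + 221*(1/(4*M**2)) = -8 + 221/(4*M**2))
a(42) - (-3*(-15))*3 = (-8 + (221/4)/42**2) - (-3*(-15))*3 = (-8 + (221/4)*(1/1764)) - 45*3 = (-8 + 221/7056) - 1*135 = -56227/7056 - 135 = -1008787/7056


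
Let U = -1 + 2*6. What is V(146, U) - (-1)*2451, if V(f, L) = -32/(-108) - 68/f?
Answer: 4830587/1971 ≈ 2450.8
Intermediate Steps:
U = 11 (U = -1 + 12 = 11)
V(f, L) = 8/27 - 68/f (V(f, L) = -32*(-1/108) - 68/f = 8/27 - 68/f)
V(146, U) - (-1)*2451 = (8/27 - 68/146) - (-1)*2451 = (8/27 - 68*1/146) - 1*(-2451) = (8/27 - 34/73) + 2451 = -334/1971 + 2451 = 4830587/1971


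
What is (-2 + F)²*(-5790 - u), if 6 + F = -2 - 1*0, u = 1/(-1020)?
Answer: -29528995/51 ≈ -5.7900e+5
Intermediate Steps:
u = -1/1020 ≈ -0.00098039
F = -8 (F = -6 + (-2 - 1*0) = -6 + (-2 + 0) = -6 - 2 = -8)
(-2 + F)²*(-5790 - u) = (-2 - 8)²*(-5790 - 1*(-1/1020)) = (-10)²*(-5790 + 1/1020) = 100*(-5905799/1020) = -29528995/51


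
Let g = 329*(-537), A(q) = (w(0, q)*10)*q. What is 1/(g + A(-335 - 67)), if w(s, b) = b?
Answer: 1/1439367 ≈ 6.9475e-7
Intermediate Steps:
A(q) = 10*q² (A(q) = (q*10)*q = (10*q)*q = 10*q²)
g = -176673
1/(g + A(-335 - 67)) = 1/(-176673 + 10*(-335 - 67)²) = 1/(-176673 + 10*(-402)²) = 1/(-176673 + 10*161604) = 1/(-176673 + 1616040) = 1/1439367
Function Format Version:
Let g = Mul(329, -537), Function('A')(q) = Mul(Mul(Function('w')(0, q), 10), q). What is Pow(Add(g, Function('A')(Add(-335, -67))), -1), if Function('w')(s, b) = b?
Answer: Rational(1, 1439367) ≈ 6.9475e-7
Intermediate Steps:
Function('A')(q) = Mul(10, Pow(q, 2)) (Function('A')(q) = Mul(Mul(q, 10), q) = Mul(Mul(10, q), q) = Mul(10, Pow(q, 2)))
g = -176673
Pow(Add(g, Function('A')(Add(-335, -67))), -1) = Pow(Add(-176673, Mul(10, Pow(Add(-335, -67), 2))), -1) = Pow(Add(-176673, Mul(10, Pow(-402, 2))), -1) = Pow(Add(-176673, Mul(10, 161604)), -1) = Pow(Add(-176673, 1616040), -1) = Pow(1439367, -1) = Rational(1, 1439367)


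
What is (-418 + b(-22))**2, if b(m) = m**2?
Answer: 4356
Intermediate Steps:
(-418 + b(-22))**2 = (-418 + (-22)**2)**2 = (-418 + 484)**2 = 66**2 = 4356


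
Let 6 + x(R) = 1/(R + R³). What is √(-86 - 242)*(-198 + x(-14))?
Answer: -562633*I*√82/1379 ≈ -3694.6*I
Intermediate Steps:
x(R) = -6 + 1/(R + R³)
√(-86 - 242)*(-198 + x(-14)) = √(-86 - 242)*(-198 + (1 - 6*(-14) - 6*(-14)³)/(-14 + (-14)³)) = √(-328)*(-198 + (1 + 84 - 6*(-2744))/(-14 - 2744)) = (2*I*√82)*(-198 + (1 + 84 + 16464)/(-2758)) = (2*I*√82)*(-198 - 1/2758*16549) = (2*I*√82)*(-198 - 16549/2758) = (2*I*√82)*(-562633/2758) = -562633*I*√82/1379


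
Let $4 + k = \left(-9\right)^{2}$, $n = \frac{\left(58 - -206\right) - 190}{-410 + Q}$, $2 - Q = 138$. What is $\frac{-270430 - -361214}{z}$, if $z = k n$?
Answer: $- \frac{3540576}{407} \approx -8699.2$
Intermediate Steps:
$Q = -136$ ($Q = 2 - 138 = -136$)
$n = - \frac{37}{273}$ ($n = \frac{\left(58 - -206\right) - 190}{-410 - 136} = \frac{\left(58 + 206\right) - 190}{-546} = \left(264 - 190\right) \left(- \frac{1}{546}\right) = 74 \left(- \frac{1}{546}\right) = - \frac{37}{273} \approx -0.13553$)
$k = 77$ ($k = -4 + \left(-9\right)^{2} = -4 + 81 = 77$)
$z = - \frac{407}{39}$ ($z = 77 \left(- \frac{37}{273}\right) = - \frac{407}{39} \approx -10.436$)
$\frac{-270430 - -361214}{z} = \frac{-270430 - -361214}{- \frac{407}{39}} = \left(-270430 + 361214\right) \left(- \frac{39}{407}\right) = 90784 \left(- \frac{39}{407}\right) = - \frac{3540576}{407}$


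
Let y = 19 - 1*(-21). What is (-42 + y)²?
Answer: 4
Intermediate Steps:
y = 40 (y = 19 + 21 = 40)
(-42 + y)² = (-42 + 40)² = (-2)² = 4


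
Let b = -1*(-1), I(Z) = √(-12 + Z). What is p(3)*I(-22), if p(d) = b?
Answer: I*√34 ≈ 5.8309*I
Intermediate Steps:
b = 1
p(d) = 1
p(3)*I(-22) = 1*√(-12 - 22) = 1*√(-34) = 1*(I*√34) = I*√34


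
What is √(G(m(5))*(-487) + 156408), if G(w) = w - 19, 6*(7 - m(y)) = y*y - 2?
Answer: √5908278/6 ≈ 405.12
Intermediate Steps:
m(y) = 22/3 - y²/6 (m(y) = 7 - (y*y - 2)/6 = 7 - (y² - 2)/6 = 7 - (-2 + y²)/6 = 7 + (⅓ - y²/6) = 22/3 - y²/6)
G(w) = -19 + w
√(G(m(5))*(-487) + 156408) = √((-19 + (22/3 - ⅙*5²))*(-487) + 156408) = √((-19 + (22/3 - ⅙*25))*(-487) + 156408) = √((-19 + (22/3 - 25/6))*(-487) + 156408) = √((-19 + 19/6)*(-487) + 156408) = √(-95/6*(-487) + 156408) = √(46265/6 + 156408) = √(984713/6) = √5908278/6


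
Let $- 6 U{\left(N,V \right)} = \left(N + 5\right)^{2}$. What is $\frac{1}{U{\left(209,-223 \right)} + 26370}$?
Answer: $\frac{3}{56212} \approx 5.3369 \cdot 10^{-5}$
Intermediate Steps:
$U{\left(N,V \right)} = - \frac{\left(5 + N\right)^{2}}{6}$ ($U{\left(N,V \right)} = - \frac{\left(N + 5\right)^{2}}{6} = - \frac{\left(5 + N\right)^{2}}{6}$)
$\frac{1}{U{\left(209,-223 \right)} + 26370} = \frac{1}{- \frac{\left(5 + 209\right)^{2}}{6} + 26370} = \frac{1}{- \frac{214^{2}}{6} + 26370} = \frac{1}{\left(- \frac{1}{6}\right) 45796 + 26370} = \frac{1}{- \frac{22898}{3} + 26370} = \frac{1}{\frac{56212}{3}} = \frac{3}{56212}$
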